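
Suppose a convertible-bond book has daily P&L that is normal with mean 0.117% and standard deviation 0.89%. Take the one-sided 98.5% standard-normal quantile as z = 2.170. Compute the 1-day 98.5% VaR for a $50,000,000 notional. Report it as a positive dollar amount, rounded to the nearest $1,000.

$907,000

VaR = −μ + z·σ = −(0.117%) + 2.170 × 0.89% = 1.814%.
On $50,000,000: 0.01814 × $50,000,000 = $907,000.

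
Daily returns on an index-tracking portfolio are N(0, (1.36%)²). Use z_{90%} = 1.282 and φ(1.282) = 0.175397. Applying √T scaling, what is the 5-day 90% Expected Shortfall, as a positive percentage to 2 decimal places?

σ_{5d} = 1.36% × √5 = 3.041%.
ES multiplier = φ(z)/(1−α) = 0.175397/0.1 = 1.754.
ES = 3.041% × 1.754 = 5.334%.

5.33%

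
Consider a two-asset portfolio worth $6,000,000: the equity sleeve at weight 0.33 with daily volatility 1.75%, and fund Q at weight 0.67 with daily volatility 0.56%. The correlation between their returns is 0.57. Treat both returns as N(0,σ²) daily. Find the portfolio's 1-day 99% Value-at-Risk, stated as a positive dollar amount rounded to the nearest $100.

σ_p² = 0.33²·1.75² + 0.67²·0.56² + 2·0.57·0.33·0.67·1.75·0.56 = 0.7213 (%²).
σ_p = √0.7213 = 0.849%.
At 99%, z = 2.326.
VaR = 2.326 × 0.849% = 1.975%; on $6,000,000 that is $118,500.

$118,500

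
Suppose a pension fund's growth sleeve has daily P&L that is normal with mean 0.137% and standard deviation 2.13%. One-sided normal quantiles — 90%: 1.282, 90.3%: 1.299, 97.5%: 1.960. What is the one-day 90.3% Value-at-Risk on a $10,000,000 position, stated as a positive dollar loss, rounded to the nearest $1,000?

VaR = −μ + z·σ = −(0.137%) + 1.299 × 2.13% = 2.630%.
On $10,000,000: 0.02630 × $10,000,000 = $263,000.

$263,000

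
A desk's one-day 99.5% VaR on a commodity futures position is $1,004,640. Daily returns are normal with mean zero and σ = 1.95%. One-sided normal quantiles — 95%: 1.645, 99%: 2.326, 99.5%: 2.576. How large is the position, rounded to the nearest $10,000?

VaR as a fraction of value: z·σ = 2.576 × 1.95% = 5.0232%.
Position = $1,004,640 / 0.050232 = $20,000,000.

$20,000,000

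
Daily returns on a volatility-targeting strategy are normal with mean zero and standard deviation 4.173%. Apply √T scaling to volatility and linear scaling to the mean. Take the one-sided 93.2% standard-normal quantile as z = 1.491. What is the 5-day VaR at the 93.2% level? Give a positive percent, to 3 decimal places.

13.913%

σ_{5d} = 4.173% × √5 = 9.331%.
VaR = 1.491 × 9.331% = 13.913%.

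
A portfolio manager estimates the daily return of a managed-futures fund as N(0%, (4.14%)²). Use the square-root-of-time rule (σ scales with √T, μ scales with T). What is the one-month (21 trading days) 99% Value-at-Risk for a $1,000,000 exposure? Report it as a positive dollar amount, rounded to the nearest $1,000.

$441,000

At 99%, z = 2.326.
σ_{21d} = 4.14% × √21 = 18.972%.
VaR = 2.326 × 18.972% = 44.129%.
On $1,000,000: 0.44129 × $1,000,000 = $441,290.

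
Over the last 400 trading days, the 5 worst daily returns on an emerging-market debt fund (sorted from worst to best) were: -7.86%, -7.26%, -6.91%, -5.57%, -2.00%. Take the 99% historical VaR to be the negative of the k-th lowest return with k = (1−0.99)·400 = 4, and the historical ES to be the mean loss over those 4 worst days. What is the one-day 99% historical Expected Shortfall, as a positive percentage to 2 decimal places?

6.90%

The 4 worst returns sum to -27.60%.
ES = −(-27.60%) / 4 = 6.9% ≈ 6.90%.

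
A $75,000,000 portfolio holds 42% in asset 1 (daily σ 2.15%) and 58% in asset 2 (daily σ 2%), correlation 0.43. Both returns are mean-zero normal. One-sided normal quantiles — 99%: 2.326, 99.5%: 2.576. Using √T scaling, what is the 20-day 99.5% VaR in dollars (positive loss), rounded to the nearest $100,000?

σ_p = √(0.42²·2.15² + 0.58²·2² + 2·0.43·0.42·0.58·2.15·2) = 1.750%.
σ_{20d} = 1.750% × √20 = 7.826%.
VaR = 2.576 × 7.826% = 20.160%; on $75,000,000 that is $15,120,000.

$15,100,000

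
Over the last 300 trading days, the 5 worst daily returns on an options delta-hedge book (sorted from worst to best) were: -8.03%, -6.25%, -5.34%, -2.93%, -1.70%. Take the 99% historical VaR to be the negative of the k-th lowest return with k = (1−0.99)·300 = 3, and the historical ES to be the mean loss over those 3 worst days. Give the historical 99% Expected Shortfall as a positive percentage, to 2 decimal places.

The 3 worst returns sum to -19.62%.
ES = −(-19.62%) / 3 = 6.54%.

6.54%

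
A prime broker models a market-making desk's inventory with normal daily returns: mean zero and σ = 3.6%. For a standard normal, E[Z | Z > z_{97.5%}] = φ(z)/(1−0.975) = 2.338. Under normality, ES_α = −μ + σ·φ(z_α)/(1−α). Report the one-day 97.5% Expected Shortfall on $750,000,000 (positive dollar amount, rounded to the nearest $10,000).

ES = 3.6% × 2.338 = 8.417%.
On $750,000,000: 0.08417 × $750,000,000 = $63,127,500.

$63,130,000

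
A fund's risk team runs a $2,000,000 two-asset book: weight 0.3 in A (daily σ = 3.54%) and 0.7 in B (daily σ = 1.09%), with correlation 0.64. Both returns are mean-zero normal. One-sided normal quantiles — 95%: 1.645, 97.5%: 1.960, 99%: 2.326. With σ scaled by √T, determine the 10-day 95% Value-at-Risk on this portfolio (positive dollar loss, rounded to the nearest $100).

$172,400

σ_p = √(0.3²·3.54² + 0.7²·1.09² + 2·0.64·0.3·0.7·3.54·1.09) = 1.657%.
σ_{10d} = 1.657% × √10 = 5.240%.
VaR = 1.645 × 5.240% = 8.620%; on $2,000,000 that is $172,400.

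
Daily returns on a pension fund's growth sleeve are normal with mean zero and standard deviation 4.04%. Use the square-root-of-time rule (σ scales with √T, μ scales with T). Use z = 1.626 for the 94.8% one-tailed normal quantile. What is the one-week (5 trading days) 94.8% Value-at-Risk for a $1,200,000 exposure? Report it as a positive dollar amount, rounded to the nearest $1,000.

$176,000

σ_{5d} = 4.04% × √5 = 9.034%.
VaR = 1.626 × 9.034% = 14.689%.
On $1,200,000: 0.14689 × $1,200,000 = $176,268.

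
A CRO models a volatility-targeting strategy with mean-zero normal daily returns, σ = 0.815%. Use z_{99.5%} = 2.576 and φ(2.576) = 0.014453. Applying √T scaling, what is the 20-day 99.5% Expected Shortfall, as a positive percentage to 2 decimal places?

σ_{20d} = 0.815% × √20 = 3.645%.
ES multiplier = φ(z)/(1−α) = 0.014453/0.005 = 2.891.
ES = 3.645% × 2.891 = 10.538%.

10.54%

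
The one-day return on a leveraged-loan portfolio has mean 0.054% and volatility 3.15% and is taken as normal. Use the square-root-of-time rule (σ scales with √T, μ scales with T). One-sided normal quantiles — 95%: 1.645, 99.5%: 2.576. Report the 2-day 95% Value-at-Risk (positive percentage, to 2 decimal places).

7.22%

σ_{2d} = 3.15% × √2 = 4.455%; μ_{2d} = 2 × 0.054% = 0.108%.
VaR = −(0.108%) + 1.645 × 4.455% = 7.220%.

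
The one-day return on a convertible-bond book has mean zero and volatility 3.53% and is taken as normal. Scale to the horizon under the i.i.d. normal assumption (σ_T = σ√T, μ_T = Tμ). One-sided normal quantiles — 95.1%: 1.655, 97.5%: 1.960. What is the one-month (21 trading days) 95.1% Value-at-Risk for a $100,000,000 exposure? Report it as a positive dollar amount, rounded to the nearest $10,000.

$26,770,000

σ_{21d} = 3.53% × √21 = 16.176%.
VaR = 1.655 × 16.176% = 26.771%.
On $100,000,000: 0.26771 × $100,000,000 = $26,771,000.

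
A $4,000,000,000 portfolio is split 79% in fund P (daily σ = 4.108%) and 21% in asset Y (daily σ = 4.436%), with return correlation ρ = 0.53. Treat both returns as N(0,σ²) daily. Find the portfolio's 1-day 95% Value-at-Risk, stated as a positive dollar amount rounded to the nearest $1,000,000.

σ_p² = 0.79²·4.108² + 0.21²·4.436² + 2·0.53·0.79·0.21·4.108·4.436 = 14.6045 (%²).
σ_p = √14.6045 = 3.822%.
At 95%, z = 1.645.
VaR = 1.645 × 3.822% = 6.287%; on $4,000,000,000 that is $251,480,000.

$251,000,000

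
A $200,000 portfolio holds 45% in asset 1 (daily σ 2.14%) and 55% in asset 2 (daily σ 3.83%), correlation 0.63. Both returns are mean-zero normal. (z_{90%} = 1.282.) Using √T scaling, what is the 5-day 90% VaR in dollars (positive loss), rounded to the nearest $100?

σ_p = √(0.45²·2.14² + 0.55²·3.83² + 2·0.63·0.45·0.55·2.14·3.83) = 2.814%.
σ_{5d} = 2.814% × √5 = 6.292%.
VaR = 1.282 × 6.292% = 8.066%; on $200,000 that is $16,132.

$16,100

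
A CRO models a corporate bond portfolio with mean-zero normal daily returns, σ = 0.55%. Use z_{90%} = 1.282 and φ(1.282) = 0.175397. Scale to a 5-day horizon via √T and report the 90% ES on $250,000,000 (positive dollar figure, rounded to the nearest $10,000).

$5,390,000

σ_{5d} = 0.55% × √5 = 1.230%.
ES multiplier = φ(z)/(1−α) = 0.175397/0.1 = 1.754.
ES = 1.230% × 1.754 = 2.157%; on $250,000,000: $5,392,500.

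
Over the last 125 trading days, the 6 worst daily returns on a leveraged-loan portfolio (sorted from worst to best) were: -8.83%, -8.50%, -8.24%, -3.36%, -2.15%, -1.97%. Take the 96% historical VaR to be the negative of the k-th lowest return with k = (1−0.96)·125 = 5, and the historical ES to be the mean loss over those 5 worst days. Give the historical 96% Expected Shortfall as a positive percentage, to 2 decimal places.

6.22%

The 5 worst returns sum to -31.08%.
ES = −(-31.08%) / 5 = 6.216% ≈ 6.22%.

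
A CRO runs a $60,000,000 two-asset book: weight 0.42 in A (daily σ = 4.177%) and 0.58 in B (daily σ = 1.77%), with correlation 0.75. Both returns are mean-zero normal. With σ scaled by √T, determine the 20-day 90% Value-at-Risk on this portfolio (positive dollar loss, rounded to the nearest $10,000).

σ_p = √(0.42²·4.177² + 0.58²·1.77² + 2·0.75·0.42·0.58·4.177·1.77) = 2.614%.
σ_{20d} = 2.614% × √20 = 11.690%.
z(90%) = 1.282.
VaR = 1.282 × 11.690% = 14.987%; on $60,000,000 that is $8,992,200.

$8,990,000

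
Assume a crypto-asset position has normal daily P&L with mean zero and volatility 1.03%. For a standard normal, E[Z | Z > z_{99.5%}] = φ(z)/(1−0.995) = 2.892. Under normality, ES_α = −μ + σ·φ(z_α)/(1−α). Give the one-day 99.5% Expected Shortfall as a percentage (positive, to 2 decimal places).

ES = 1.03% × 2.892 = 2.979%.

2.98%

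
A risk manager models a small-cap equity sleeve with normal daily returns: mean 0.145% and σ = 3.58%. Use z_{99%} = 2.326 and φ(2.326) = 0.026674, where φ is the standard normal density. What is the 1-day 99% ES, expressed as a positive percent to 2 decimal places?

Tail multiplier: φ(z)/(1−α) = 0.026674 / 0.01 = 2.667.
ES = −(0.145%) + 3.58% × 2.667 = 9.403%.

9.40%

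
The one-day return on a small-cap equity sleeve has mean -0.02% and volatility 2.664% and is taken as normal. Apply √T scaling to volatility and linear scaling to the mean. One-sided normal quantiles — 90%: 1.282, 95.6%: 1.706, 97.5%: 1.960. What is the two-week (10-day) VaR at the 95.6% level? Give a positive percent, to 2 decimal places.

14.57%

σ_{10d} = 2.664% × √10 = 8.424%; μ_{10d} = 10 × -0.02% = -0.200%.
VaR = −(-0.200%) + 1.706 × 8.424% = 14.571%.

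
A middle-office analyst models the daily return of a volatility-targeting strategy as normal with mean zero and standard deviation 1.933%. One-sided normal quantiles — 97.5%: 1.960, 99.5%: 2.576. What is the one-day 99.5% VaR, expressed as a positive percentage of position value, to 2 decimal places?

VaR = z·σ = 2.576 × 1.933% = 4.979%.

4.98%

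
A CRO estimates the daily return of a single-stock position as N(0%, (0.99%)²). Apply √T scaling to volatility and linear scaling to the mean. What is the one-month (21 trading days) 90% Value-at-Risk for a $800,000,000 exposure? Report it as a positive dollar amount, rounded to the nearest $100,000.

$46,500,000

At 90%, z = 1.282.
σ_{21d} = 0.99% × √21 = 4.537%.
VaR = 1.282 × 4.537% = 5.816%.
On $800,000,000: 0.05816 × $800,000,000 = $46,528,000.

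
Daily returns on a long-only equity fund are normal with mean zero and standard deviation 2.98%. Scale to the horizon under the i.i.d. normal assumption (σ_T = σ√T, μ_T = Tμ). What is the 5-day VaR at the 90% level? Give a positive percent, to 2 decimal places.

At 90%, z = 1.282.
σ_{5d} = 2.98% × √5 = 6.663%.
VaR = 1.282 × 6.663% = 8.542%.

8.54%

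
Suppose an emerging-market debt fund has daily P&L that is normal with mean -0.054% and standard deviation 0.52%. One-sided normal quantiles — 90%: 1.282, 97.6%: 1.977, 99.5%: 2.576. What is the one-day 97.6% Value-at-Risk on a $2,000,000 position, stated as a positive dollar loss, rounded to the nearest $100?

VaR = −μ + z·σ = −(-0.054%) + 1.977 × 0.52% = 1.082%.
On $2,000,000: 0.01082 × $2,000,000 = $21,640.

$21,600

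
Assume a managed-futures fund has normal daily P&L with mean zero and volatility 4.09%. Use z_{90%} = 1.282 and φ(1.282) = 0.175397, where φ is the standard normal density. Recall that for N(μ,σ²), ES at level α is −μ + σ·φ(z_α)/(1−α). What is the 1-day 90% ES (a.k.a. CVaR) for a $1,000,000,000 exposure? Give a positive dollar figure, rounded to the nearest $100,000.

$71,700,000

Tail multiplier: φ(z)/(1−α) = 0.175397 / 0.1 = 1.754.
ES = 4.09% × 1.754 = 7.174%.
On $1,000,000,000: 0.07174 × $1,000,000,000 = $71,740,000.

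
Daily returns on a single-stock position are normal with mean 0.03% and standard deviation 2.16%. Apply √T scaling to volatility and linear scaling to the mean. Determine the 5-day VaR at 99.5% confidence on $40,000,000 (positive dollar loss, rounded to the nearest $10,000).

$4,920,000

At 99.5%, z = 2.576.
σ_{5d} = 2.16% × √5 = 4.830%; μ_{5d} = 5 × 0.03% = 0.150%.
VaR = −(0.150%) + 2.576 × 4.830% = 12.292%.
On $40,000,000: 0.12292 × $40,000,000 = $4,916,800.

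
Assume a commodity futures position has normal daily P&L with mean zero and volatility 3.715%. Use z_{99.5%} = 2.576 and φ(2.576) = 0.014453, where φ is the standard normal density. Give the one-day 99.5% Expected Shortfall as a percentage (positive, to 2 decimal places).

Tail multiplier: φ(z)/(1−α) = 0.014453 / 0.005 = 2.891.
ES = 3.715% × 2.891 = 10.740%.

10.74%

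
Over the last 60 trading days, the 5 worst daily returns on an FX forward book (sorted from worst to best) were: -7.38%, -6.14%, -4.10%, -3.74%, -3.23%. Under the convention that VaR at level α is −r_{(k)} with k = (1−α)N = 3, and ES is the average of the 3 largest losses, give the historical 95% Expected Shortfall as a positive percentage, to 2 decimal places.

5.87%

The 3 worst returns sum to -17.62%.
ES = −(-17.62%) / 3 = 5.8733…% ≈ 5.87%.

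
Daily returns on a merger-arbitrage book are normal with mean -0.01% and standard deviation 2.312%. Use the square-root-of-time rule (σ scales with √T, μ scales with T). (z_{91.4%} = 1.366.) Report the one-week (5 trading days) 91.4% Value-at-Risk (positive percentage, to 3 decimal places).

7.112%

σ_{5d} = 2.312% × √5 = 5.170%; μ_{5d} = 5 × -0.01% = -0.050%.
VaR = −(-0.050%) + 1.366 × 5.170% = 7.112%.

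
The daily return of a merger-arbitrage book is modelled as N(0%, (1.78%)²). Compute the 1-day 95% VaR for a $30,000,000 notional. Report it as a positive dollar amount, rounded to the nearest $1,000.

At 95% one-sided, z = 1.645.
VaR = z·σ = 1.645 × 1.78% = 2.928%.
On $30,000,000: 0.02928 × $30,000,000 = $878,400.

$878,000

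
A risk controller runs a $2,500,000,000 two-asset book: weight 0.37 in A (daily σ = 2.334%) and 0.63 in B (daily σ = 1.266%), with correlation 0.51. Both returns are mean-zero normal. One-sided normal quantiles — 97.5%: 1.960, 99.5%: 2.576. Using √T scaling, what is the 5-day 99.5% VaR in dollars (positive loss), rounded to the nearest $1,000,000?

$208,000,000

σ_p = √(0.37²·2.334² + 0.63²·1.266² + 2·0.51·0.37·0.63·2.334·1.266) = 1.444%.
σ_{5d} = 1.444% × √5 = 3.229%.
VaR = 2.576 × 3.229% = 8.318%; on $2,500,000,000 that is $207,950,000.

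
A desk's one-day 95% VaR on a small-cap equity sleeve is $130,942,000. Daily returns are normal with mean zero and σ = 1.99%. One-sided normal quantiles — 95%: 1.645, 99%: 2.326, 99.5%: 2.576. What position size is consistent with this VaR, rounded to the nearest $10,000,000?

VaR as a fraction of value: z·σ = 1.645 × 1.99% = 3.27355%.
Position = $130,942,000 / 0.0327355 = $4,000,000,000.

$4,000,000,000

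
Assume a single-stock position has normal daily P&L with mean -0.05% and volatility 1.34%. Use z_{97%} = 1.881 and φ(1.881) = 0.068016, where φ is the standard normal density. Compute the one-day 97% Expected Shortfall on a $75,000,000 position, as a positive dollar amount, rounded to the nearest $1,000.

$2,316,000

Tail multiplier: φ(z)/(1−α) = 0.068016 / 0.03 = 2.267.
ES = −(-0.05%) + 1.34% × 2.267 = 3.088%.
On $75,000,000: 0.03088 × $75,000,000 = $2,316,000.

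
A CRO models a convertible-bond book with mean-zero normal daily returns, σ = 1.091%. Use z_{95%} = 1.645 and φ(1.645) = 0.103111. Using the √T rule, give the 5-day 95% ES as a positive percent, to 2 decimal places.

σ_{5d} = 1.091% × √5 = 2.440%.
ES multiplier = φ(z)/(1−α) = 0.103111/0.05 = 2.062.
ES = 2.440% × 2.062 = 5.031%.

5.03%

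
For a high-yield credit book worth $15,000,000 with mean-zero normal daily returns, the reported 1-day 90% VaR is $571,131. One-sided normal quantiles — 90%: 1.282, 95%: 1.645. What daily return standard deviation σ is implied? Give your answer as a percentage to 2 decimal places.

2.97%

VaR as a fraction: $571,131 / $15,000,000 = 3.808%.
σ = VaR / z = 3.808% / 1.282 = 2.970%.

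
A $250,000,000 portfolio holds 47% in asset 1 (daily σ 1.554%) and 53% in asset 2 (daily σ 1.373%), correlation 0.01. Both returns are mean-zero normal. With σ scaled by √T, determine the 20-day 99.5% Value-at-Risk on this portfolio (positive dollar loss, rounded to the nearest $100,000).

$29,800,000

σ_p = √(0.47²·1.554² + 0.53²·1.373² + 2·0.01·0.47·0.53·1.554·1.373) = 1.036%.
σ_{20d} = 1.036% × √20 = 4.633%.
z(99.5%) = 2.576.
VaR = 2.576 × 4.633% = 11.935%; on $250,000,000 that is $29,837,500.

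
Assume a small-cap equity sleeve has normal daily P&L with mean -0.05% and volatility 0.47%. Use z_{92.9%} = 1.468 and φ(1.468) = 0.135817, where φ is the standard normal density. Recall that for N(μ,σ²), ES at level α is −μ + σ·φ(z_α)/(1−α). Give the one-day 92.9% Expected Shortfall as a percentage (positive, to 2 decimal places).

Tail multiplier: φ(z)/(1−α) = 0.135817 / 0.071 = 1.913.
ES = −(-0.05%) + 0.47% × 1.913 = 0.949%.

0.95%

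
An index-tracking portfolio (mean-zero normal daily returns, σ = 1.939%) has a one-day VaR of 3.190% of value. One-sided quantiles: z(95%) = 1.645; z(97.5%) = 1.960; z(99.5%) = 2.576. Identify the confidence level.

95%

Implied z = VaR/σ = 3.190 / 1.939 = 1.645.
This matches z(95%) = 1.645.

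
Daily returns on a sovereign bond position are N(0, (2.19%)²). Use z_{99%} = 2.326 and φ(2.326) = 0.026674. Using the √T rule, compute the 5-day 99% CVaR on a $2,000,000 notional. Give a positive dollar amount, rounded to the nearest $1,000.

$261,000

σ_{5d} = 2.19% × √5 = 4.897%.
ES multiplier = φ(z)/(1−α) = 0.026674/0.01 = 2.667.
ES = 4.897% × 2.667 = 13.060%; on $2,000,000: $261,200.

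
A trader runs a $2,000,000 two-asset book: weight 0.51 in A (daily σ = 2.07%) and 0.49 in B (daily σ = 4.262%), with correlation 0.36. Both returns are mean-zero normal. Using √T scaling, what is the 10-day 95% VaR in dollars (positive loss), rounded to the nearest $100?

σ_p = √(0.51²·2.07² + 0.49²·4.262² + 2·0.36·0.51·0.49·2.07·4.262) = 2.658%.
σ_{10d} = 2.658% × √10 = 8.405%.
z(95%) = 1.645.
VaR = 1.645 × 8.405% = 13.826%; on $2,000,000 that is $276,520.

$276,500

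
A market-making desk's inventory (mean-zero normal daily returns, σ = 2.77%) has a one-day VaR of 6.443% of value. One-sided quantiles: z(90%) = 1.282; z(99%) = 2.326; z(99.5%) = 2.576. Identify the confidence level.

99%

Implied z = VaR/σ = 6.443 / 2.77 = 2.326.
This matches z(99%) = 2.326.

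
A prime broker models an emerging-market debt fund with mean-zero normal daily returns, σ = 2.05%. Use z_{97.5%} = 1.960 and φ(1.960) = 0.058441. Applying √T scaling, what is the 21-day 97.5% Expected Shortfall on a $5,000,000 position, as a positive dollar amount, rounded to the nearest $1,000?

$1,098,000

σ_{21d} = 2.05% × √21 = 9.394%.
ES multiplier = φ(z)/(1−α) = 0.058441/0.025 = 2.338.
ES = 9.394% × 2.338 = 21.963%; on $5,000,000: $1,098,150.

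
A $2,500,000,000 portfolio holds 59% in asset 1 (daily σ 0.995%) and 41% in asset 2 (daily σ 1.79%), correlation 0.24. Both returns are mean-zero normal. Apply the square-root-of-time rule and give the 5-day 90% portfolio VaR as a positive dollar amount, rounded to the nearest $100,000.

σ_p = √(0.59²·0.995² + 0.41²·1.79² + 2·0.24·0.59·0.41·0.995·1.79) = 1.044%.
σ_{5d} = 1.044% × √5 = 2.334%.
z(90%) = 1.282.
VaR = 1.282 × 2.334% = 2.992%; on $2,500,000,000 that is $74,800,000.

$74,800,000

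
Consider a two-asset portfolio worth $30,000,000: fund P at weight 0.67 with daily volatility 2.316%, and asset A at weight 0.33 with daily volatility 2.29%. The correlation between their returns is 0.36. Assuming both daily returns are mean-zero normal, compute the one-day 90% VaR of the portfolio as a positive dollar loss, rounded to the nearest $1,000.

σ_p² = 0.67²·2.316² + 0.33²·2.29² + 2·0.36·0.67·0.33·2.316·2.29 = 3.8232 (%²).
σ_p = √3.8232 = 1.955%.
At 90%, z = 1.282.
VaR = 1.282 × 1.955% = 2.506%; on $30,000,000 that is $751,800.

$752,000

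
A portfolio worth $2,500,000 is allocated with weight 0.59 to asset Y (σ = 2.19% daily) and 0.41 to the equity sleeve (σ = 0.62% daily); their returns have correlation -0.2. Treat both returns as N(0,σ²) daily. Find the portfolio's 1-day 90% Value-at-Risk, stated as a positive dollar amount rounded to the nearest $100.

$40,600

σ_p² = 0.59²·2.19² + 0.41²·0.62² + 2·-0.2·0.59·0.41·2.19·0.62 = 1.6028 (%²).
σ_p = √1.6028 = 1.266%.
At 90%, z = 1.282.
VaR = 1.282 × 1.266% = 1.623%; on $2,500,000 that is $40,575.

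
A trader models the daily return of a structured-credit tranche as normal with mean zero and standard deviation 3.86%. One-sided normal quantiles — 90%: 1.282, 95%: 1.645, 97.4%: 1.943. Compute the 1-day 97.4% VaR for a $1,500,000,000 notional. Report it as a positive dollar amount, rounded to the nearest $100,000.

VaR = z·σ = 1.943 × 3.86% = 7.500%.
On $1,500,000,000: 0.07500 × $1,500,000,000 = $112,500,000.

$112,500,000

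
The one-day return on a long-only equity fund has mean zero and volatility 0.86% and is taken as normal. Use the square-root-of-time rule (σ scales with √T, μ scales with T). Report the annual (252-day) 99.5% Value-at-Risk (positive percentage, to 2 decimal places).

35.17%

At 99.5%, z = 2.576.
σ_{252d} = 0.86% × √252 = 13.652%.
VaR = 2.576 × 13.652% = 35.168%.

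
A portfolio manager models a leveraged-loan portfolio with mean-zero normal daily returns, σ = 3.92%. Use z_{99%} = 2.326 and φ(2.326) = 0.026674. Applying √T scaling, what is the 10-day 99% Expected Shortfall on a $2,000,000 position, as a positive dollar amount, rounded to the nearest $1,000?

$661,000

σ_{10d} = 3.92% × √10 = 12.396%.
ES multiplier = φ(z)/(1−α) = 0.026674/0.01 = 2.667.
ES = 12.396% × 2.667 = 33.060%; on $2,000,000: $661,200.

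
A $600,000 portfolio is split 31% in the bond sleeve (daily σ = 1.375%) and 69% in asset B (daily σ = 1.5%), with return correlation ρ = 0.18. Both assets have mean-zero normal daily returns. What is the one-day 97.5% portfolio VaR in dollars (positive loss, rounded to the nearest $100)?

σ_p² = 0.31²·1.375² + 0.69²·1.5² + 2·0.18·0.31·0.69·1.375·1.5 = 1.4117 (%²).
σ_p = √1.4117 = 1.188%.
At 97.5%, z = 1.960.
VaR = 1.960 × 1.188% = 2.328%; on $600,000 that is $13,968.

$14,000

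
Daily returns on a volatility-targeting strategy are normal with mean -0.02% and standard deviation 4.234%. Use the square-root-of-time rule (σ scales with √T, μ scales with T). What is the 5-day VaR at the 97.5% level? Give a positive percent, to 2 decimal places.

At 97.5%, z = 1.960.
σ_{5d} = 4.234% × √5 = 9.468%; μ_{5d} = 5 × -0.02% = -0.100%.
VaR = −(-0.100%) + 1.960 × 9.468% = 18.657%.

18.66%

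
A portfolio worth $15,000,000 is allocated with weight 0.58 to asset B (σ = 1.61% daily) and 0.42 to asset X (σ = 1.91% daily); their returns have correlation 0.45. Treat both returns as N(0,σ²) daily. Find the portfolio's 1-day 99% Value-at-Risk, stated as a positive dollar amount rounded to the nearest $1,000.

σ_p² = 0.58²·1.61² + 0.42²·1.91² + 2·0.45·0.58·0.42·1.61·1.91 = 2.1897 (%²).
σ_p = √2.1897 = 1.480%.
At 99%, z = 2.326.
VaR = 2.326 × 1.480% = 3.442%; on $15,000,000 that is $516,300.

$516,000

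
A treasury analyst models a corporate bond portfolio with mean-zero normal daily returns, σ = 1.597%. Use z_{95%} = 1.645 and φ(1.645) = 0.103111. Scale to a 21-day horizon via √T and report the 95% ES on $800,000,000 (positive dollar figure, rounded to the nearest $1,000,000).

$121,000,000

σ_{21d} = 1.597% × √21 = 7.318%.
ES multiplier = φ(z)/(1−α) = 0.103111/0.05 = 2.062.
ES = 7.318% × 2.062 = 15.090%; on $800,000,000: $120,720,000.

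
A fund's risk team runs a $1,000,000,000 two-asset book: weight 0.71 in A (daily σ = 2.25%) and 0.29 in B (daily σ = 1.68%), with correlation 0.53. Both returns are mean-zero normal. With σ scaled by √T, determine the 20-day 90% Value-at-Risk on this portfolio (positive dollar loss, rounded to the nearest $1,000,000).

σ_p = √(0.71²·2.25² + 0.29²·1.68² + 2·0.53·0.71·0.29·2.25·1.68) = 1.901%.
σ_{20d} = 1.901% × √20 = 8.502%.
z(90%) = 1.282.
VaR = 1.282 × 8.502% = 10.900%; on $1,000,000,000 that is $109,000,000.

$109,000,000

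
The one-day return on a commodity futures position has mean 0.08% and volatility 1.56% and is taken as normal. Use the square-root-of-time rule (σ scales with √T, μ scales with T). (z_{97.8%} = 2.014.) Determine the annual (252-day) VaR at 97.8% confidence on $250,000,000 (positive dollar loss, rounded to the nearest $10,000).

$74,290,000

σ_{252d} = 1.56% × √252 = 24.764%; μ_{252d} = 252 × 0.08% = 20.160%.
VaR = −(20.160%) + 2.014 × 24.764% = 29.715%.
On $250,000,000: 0.29715 × $250,000,000 = $74,287,500.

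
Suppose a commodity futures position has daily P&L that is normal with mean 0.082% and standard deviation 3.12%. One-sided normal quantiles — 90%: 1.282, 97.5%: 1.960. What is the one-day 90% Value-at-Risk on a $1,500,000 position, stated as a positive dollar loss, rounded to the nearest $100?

VaR = −μ + z·σ = −(0.082%) + 1.282 × 3.12% = 3.918%.
On $1,500,000: 0.03918 × $1,500,000 = $58,770.

$58,800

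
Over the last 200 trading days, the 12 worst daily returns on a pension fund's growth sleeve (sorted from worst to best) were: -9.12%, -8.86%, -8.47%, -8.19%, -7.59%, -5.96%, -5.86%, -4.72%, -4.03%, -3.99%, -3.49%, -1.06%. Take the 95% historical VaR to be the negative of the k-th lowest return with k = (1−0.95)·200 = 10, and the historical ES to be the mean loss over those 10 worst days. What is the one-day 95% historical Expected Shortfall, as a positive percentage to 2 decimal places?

The 10 worst returns sum to -66.79%.
ES = −(-66.79%) / 10 = 6.679% ≈ 6.68%.

6.68%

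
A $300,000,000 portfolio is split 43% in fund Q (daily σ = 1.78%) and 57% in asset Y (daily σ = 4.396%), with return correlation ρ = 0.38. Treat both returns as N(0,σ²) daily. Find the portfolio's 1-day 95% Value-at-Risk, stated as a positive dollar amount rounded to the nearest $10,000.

σ_p² = 0.43²·1.78² + 0.57²·4.396² + 2·0.38·0.43·0.57·1.78·4.396 = 8.3221 (%²).
σ_p = √8.3221 = 2.885%.
At 95%, z = 1.645.
VaR = 1.645 × 2.885% = 4.746%; on $300,000,000 that is $14,238,000.

$14,240,000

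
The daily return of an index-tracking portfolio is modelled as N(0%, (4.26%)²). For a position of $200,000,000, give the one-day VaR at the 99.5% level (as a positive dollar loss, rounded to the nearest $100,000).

At 99.5% one-sided, z = 2.576.
VaR = z·σ = 2.576 × 4.26% = 10.974%.
On $200,000,000: 0.10974 × $200,000,000 = $21,948,000.

$21,900,000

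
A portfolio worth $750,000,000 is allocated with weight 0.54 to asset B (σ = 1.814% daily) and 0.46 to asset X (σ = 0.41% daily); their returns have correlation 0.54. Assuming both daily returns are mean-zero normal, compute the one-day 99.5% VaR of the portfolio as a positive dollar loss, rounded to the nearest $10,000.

$21,120,000

σ_p² = 0.54²·1.814² + 0.46²·0.41² + 2·0.54·0.54·0.46·1.814·0.41 = 1.1946 (%²).
σ_p = √1.1946 = 1.093%.
At 99.5%, z = 2.576.
VaR = 2.576 × 1.093% = 2.816%; on $750,000,000 that is $21,120,000.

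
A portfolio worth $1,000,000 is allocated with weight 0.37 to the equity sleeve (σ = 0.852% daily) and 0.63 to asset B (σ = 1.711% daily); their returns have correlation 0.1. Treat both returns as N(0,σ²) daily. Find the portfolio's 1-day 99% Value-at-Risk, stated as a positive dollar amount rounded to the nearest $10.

σ_p² = 0.37²·0.852² + 0.63²·1.711² + 2·0.1·0.37·0.63·0.852·1.711 = 1.3293 (%²).
σ_p = √1.3293 = 1.153%.
At 99%, z = 2.326.
VaR = 2.326 × 1.153% = 2.682%; on $1,000,000 that is $26,820.

$26,820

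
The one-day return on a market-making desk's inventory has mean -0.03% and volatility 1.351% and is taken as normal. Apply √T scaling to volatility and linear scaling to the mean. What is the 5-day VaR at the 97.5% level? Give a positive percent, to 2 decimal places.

At 97.5%, z = 1.960.
σ_{5d} = 1.351% × √5 = 3.021%; μ_{5d} = 5 × -0.03% = -0.150%.
VaR = −(-0.150%) + 1.960 × 3.021% = 6.071%.

6.07%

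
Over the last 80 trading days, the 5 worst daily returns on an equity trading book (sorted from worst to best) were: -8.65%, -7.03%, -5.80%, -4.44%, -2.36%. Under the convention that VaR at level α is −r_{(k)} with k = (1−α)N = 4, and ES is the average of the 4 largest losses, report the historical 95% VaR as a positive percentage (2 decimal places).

k = 4; the 4th lowest return is -4.44%, so VaR = 4.44%.

4.44%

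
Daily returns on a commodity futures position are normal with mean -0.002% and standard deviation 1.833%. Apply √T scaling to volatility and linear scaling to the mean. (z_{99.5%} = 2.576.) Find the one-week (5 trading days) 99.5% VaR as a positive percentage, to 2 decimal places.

10.57%

σ_{5d} = 1.833% × √5 = 4.099%; μ_{5d} = 5 × -0.002% = -0.010%.
VaR = −(-0.010%) + 2.576 × 4.099% = 10.569%.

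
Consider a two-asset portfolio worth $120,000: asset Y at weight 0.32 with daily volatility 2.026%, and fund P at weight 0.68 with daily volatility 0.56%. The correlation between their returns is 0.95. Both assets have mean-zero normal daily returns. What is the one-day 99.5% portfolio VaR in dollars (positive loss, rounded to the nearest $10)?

σ_p² = 0.32²·2.026² + 0.68²·0.56² + 2·0.95·0.32·0.68·2.026·0.56 = 1.0344 (%²).
σ_p = √1.0344 = 1.017%.
At 99.5%, z = 2.576.
VaR = 2.576 × 1.017% = 2.620%; on $120,000 that is $3,144.

$3,140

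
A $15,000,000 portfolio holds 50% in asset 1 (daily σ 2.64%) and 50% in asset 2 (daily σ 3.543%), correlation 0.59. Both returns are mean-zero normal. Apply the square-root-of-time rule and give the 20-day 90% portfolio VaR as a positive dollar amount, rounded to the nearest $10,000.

$2,380,000

σ_p = √(0.5²·2.64² + 0.5²·3.543² + 2·0.59·0.5·0.5·2.64·3.543) = 2.764%.
σ_{20d} = 2.764% × √20 = 12.361%.
z(90%) = 1.282.
VaR = 1.282 × 12.361% = 15.847%; on $15,000,000 that is $2,377,050.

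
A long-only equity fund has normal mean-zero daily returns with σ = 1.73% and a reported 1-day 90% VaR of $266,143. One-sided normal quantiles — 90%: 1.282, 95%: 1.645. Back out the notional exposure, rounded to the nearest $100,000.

VaR as a fraction of value: z·σ = 1.282 × 1.73% = 2.21786%.
Position = $266,143 / 0.0221786 = $11,999,991.

$12,000,000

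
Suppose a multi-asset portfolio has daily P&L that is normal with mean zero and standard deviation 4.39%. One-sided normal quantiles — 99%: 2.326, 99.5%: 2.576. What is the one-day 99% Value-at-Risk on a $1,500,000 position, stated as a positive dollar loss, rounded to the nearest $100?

$153,200

VaR = z·σ = 2.326 × 4.39% = 10.211%.
On $1,500,000: 0.10211 × $1,500,000 = $153,165.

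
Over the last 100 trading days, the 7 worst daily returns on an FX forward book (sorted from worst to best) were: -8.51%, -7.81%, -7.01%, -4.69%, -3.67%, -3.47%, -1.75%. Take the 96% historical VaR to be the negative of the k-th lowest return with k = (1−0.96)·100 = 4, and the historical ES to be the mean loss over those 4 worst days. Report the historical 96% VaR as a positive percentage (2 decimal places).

k = 4; the 4th lowest return is -4.69%, so VaR = 4.69%.

4.69%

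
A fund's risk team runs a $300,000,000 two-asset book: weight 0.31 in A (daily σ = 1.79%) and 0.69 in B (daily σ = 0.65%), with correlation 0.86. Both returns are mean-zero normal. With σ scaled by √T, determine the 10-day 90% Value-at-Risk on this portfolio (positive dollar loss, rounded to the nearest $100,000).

$11,800,000

σ_p = √(0.31²·1.79² + 0.69²·0.65² + 2·0.86·0.31·0.69·1.79·0.65) = 0.968%.
σ_{10d} = 0.968% × √10 = 3.061%.
z(90%) = 1.282.
VaR = 1.282 × 3.061% = 3.924%; on $300,000,000 that is $11,772,000.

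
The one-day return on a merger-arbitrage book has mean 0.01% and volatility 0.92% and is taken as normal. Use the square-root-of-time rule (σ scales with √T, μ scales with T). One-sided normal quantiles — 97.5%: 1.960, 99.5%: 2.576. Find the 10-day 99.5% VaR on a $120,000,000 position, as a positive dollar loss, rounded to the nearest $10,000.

σ_{10d} = 0.92% × √10 = 2.909%; μ_{10d} = 10 × 0.01% = 0.100%.
VaR = −(0.100%) + 2.576 × 2.909% = 7.394%.
On $120,000,000: 0.07394 × $120,000,000 = $8,872,800.

$8,870,000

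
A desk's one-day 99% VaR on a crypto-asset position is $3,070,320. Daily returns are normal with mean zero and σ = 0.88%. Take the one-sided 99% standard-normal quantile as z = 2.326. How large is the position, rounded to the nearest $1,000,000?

VaR as a fraction of value: z·σ = 2.326 × 0.88% = 2.04688%.
Position = $3,070,320 / 0.0204688 = $150,000,000.

$150,000,000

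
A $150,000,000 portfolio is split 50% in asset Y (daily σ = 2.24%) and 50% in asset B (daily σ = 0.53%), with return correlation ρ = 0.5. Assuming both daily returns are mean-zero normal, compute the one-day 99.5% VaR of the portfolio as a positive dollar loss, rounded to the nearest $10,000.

$4,920,000

σ_p² = 0.5²·2.24² + 0.5²·0.53² + 2·0.5·0.5·0.5·2.24·0.53 = 1.6214 (%²).
σ_p = √1.6214 = 1.273%.
At 99.5%, z = 2.576.
VaR = 2.576 × 1.273% = 3.279%; on $150,000,000 that is $4,918,500.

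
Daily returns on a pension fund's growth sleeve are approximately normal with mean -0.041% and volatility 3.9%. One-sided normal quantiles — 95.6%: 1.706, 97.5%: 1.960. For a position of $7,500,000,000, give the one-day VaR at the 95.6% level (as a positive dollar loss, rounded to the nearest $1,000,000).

$502,000,000

VaR = −μ + z·σ = −(-0.041%) + 1.706 × 3.9% = 6.694%.
On $7,500,000,000: 0.06694 × $7,500,000,000 = $502,050,000.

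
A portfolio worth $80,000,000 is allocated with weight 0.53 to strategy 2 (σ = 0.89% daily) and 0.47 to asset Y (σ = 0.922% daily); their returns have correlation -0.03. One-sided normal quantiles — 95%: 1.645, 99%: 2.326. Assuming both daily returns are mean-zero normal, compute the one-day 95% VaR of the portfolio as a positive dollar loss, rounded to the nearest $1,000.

$830,000

σ_p² = 0.53²·0.89² + 0.47²·0.922² + 2·-0.03·0.53·0.47·0.89·0.922 = 0.3980 (%²).
σ_p = √0.3980 = 0.631%.
VaR = 1.645 × 0.631% = 1.038%; on $80,000,000 that is $830,400.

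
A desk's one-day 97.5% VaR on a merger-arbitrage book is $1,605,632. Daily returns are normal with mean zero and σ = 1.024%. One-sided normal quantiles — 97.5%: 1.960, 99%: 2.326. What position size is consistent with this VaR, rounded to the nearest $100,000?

VaR as a fraction of value: z·σ = 1.960 × 1.024% = 2.00704%.
Position = $1,605,632 / 0.0200704 = $80,000,000.

$80,000,000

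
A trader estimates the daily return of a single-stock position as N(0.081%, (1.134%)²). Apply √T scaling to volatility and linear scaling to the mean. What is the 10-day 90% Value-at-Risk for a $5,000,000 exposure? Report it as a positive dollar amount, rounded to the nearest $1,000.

$189,000

At 90%, z = 1.282.
σ_{10d} = 1.134% × √10 = 3.586%; μ_{10d} = 10 × 0.081% = 0.810%.
VaR = −(0.810%) + 1.282 × 3.586% = 3.787%.
On $5,000,000: 0.03787 × $5,000,000 = $189,350.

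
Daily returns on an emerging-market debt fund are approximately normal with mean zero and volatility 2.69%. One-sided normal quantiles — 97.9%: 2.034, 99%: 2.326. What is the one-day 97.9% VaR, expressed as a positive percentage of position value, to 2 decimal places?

VaR = z·σ = 2.034 × 2.69% = 5.471%.

5.47%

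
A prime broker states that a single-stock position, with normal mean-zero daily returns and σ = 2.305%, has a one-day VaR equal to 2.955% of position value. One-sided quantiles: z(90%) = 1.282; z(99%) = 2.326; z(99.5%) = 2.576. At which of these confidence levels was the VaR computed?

Implied z = VaR/σ = 2.955 / 2.305 = 1.282.
This matches z(90%) = 1.282.

90%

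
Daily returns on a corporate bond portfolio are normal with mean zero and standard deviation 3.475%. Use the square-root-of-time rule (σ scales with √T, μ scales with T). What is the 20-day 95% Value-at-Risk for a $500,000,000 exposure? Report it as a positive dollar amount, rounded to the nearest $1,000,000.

At 95%, z = 1.645.
σ_{20d} = 3.475% × √20 = 15.541%.
VaR = 1.645 × 15.541% = 25.565%.
On $500,000,000: 0.25565 × $500,000,000 = $127,825,000.

$128,000,000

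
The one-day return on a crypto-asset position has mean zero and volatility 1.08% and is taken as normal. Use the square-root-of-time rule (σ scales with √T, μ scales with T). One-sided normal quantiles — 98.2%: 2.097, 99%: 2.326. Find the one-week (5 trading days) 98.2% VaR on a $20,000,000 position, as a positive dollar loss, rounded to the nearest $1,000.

$1,013,000

σ_{5d} = 1.08% × √5 = 2.415%.
VaR = 2.097 × 2.415% = 5.064%.
On $20,000,000: 0.05064 × $20,000,000 = $1,012,800.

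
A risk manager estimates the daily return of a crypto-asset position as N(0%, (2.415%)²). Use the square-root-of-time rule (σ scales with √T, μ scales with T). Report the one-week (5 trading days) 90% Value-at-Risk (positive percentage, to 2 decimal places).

At 90%, z = 1.282.
σ_{5d} = 2.415% × √5 = 5.400%.
VaR = 1.282 × 5.400% = 6.923%.

6.92%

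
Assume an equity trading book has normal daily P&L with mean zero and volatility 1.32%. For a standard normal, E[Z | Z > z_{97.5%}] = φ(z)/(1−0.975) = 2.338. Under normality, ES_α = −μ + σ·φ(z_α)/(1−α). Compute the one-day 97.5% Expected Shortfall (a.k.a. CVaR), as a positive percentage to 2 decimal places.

3.09%

ES = 1.32% × 2.338 = 3.086%.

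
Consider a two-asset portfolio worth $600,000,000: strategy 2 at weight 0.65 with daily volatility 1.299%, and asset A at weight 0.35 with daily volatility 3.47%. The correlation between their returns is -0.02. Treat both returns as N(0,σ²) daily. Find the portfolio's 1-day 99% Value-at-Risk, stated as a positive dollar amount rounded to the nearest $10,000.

σ_p² = 0.65²·1.299² + 0.35²·3.47² + 2·-0.02·0.65·0.35·1.299·3.47 = 2.1469 (%²).
σ_p = √2.1469 = 1.465%.
At 99%, z = 2.326.
VaR = 2.326 × 1.465% = 3.408%; on $600,000,000 that is $20,448,000.

$20,450,000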